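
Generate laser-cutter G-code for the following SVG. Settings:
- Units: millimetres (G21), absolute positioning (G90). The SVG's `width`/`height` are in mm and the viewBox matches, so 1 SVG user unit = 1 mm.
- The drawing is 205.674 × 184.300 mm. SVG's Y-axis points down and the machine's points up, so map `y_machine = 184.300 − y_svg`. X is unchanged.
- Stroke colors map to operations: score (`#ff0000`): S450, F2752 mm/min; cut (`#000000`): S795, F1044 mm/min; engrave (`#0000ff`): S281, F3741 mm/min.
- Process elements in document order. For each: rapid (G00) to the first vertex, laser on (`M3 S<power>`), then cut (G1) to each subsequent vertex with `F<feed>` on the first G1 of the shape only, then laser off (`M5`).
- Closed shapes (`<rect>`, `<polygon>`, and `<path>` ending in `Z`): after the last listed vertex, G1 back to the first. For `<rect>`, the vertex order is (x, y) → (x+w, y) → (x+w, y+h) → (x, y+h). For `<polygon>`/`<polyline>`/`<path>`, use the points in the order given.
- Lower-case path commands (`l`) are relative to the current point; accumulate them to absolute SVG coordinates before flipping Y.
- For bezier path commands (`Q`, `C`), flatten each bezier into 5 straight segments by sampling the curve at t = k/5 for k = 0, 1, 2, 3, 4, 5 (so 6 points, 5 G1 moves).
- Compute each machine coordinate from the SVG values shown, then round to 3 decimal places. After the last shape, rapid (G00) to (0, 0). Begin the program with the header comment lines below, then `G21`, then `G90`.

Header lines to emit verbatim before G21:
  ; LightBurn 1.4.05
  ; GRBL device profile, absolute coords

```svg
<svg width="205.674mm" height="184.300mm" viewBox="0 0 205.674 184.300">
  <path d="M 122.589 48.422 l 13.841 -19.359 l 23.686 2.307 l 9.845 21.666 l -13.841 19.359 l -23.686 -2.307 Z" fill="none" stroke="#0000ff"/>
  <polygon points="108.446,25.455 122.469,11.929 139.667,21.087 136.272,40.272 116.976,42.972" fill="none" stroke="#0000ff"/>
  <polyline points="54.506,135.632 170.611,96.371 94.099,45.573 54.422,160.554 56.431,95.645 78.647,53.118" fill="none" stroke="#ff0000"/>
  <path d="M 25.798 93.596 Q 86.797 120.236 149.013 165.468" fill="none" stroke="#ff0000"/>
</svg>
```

; LightBurn 1.4.05
; GRBL device profile, absolute coords
G21
G90
G00 X122.589 Y135.878
M3 S281
G1 X136.430 Y155.237 F3741
G1 X160.116 Y152.930
G1 X169.961 Y131.264
G1 X156.120 Y111.905
G1 X132.434 Y114.212
G1 X122.589 Y135.878
M5
G00 X108.446 Y158.845
M3 S281
G1 X122.469 Y172.371 F3741
G1 X139.667 Y163.213
G1 X136.272 Y144.028
G1 X116.976 Y141.328
G1 X108.446 Y158.845
M5
G00 X54.506 Y48.668
M3 S450
G1 X170.611 Y87.929 F2752
G1 X94.099 Y138.727
G1 X54.422 Y23.746
G1 X56.431 Y88.655
G1 X78.647 Y131.182
M5
G00 X25.798 Y90.704
M3 S450
G1 X50.246 Y79.304 F2752
G1 X74.792 Y66.417
G1 X99.435 Y52.043
G1 X124.175 Y36.181
G1 X149.013 Y18.832
M5
G00 X0.000 Y0.000

viewBox `0 0 205.674 184.300` with mm width/height → 1 unit = 1 mm. Flip: y_m = 184.300 − y_svg.

**Shape 1** — `<path>` regular polygon, stroke `#0000ff` → engrave (S281, F3741). Machine vertices: (122.589,135.878) → (136.430,155.237) → (160.116,152.930) → (169.961,131.264) → (156.120,111.905) → (132.434,114.212) → (122.589,135.878). Closed: final G1 returns to the first vertex.

**Shape 2** — `<polygon>` regular polygon, stroke `#0000ff` → engrave (S281, F3741). Machine vertices: (108.446,158.845) → (122.469,172.371) → (139.667,163.213) → (136.272,144.028) → (116.976,141.328) → (108.446,158.845). Closed: final G1 returns to the first vertex.

**Shape 3** — `<polyline>` open polyline, stroke `#ff0000` → score (S450, F2752). Machine vertices: (54.506,48.668) → (170.611,87.929) → (94.099,138.727) → (54.422,23.746) → (56.431,88.655) → (78.647,131.182). Open path.

**Shape 4** — `<path>` quadratic bezier, stroke `#ff0000` → score (S450, F2752). Control points (SVG): P0=(25.798,93.596), P1=(86.797,120.236), P2=(149.013,165.468); sampled at t=k/5. Machine vertices: (25.798,90.704) → (50.246,79.304) → (74.792,66.417) → (99.435,52.043) → (124.175,36.181) → (149.013,18.832). Open path.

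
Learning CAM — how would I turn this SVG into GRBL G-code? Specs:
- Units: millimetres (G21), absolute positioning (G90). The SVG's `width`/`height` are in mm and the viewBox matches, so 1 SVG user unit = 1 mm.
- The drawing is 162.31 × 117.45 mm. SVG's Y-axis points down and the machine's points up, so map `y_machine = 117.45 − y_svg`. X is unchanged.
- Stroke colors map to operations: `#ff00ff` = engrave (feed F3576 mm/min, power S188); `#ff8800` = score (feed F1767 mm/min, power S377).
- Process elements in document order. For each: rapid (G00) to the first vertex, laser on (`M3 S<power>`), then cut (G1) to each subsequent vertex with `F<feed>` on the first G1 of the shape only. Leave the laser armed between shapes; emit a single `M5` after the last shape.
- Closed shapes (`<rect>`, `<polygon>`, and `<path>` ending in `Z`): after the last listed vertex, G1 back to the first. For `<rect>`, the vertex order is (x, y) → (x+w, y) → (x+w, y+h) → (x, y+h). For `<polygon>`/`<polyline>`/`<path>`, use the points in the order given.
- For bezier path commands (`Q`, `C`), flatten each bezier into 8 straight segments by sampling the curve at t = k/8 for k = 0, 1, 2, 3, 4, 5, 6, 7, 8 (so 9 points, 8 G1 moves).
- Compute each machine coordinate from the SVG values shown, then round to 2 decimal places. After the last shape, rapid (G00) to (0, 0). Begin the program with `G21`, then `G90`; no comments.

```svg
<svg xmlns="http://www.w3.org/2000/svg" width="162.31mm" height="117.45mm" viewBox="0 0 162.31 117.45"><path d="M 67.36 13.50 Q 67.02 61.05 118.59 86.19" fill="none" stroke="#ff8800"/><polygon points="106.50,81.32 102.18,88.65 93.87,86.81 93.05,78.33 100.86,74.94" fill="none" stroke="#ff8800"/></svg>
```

G21
G90
G00 X67.36 Y103.95
M3 S377
G1 X68.09 Y92.41 F1767
G1 X70.43 Y81.58
G1 X74.40 Y71.44
G1 X80.00 Y62.00
G1 X87.21 Y53.27
G1 X96.05 Y45.23
G1 X106.51 Y37.90
G1 X118.59 Y31.26
G00 X106.50 Y36.13
M3 S377
G1 X102.18 Y28.80 F1767
G1 X93.87 Y30.64
G1 X93.05 Y39.12
G1 X100.86 Y42.51
G1 X106.50 Y36.13
M5
G00 X0.00 Y0.00

1 u = 1 mm; y_m = 117.45 − y.

[1] `<path>` quadratic bezier, #ff8800→score S377 F1767: (67.36,103.95) → (68.09,92.41) → (70.43,81.58) → (74.40,71.44) → (80.00,62.00) → (87.21,53.27) → (96.05,45.23) → (106.51,37.90) → (118.59,31.26)

[2] `<polygon>` regular polygon, #ff8800→score S377 F1767: (106.50,36.13) → (102.18,28.80) → (93.87,30.64) → (93.05,39.12) → (100.86,42.51) → (106.50,36.13) (closed)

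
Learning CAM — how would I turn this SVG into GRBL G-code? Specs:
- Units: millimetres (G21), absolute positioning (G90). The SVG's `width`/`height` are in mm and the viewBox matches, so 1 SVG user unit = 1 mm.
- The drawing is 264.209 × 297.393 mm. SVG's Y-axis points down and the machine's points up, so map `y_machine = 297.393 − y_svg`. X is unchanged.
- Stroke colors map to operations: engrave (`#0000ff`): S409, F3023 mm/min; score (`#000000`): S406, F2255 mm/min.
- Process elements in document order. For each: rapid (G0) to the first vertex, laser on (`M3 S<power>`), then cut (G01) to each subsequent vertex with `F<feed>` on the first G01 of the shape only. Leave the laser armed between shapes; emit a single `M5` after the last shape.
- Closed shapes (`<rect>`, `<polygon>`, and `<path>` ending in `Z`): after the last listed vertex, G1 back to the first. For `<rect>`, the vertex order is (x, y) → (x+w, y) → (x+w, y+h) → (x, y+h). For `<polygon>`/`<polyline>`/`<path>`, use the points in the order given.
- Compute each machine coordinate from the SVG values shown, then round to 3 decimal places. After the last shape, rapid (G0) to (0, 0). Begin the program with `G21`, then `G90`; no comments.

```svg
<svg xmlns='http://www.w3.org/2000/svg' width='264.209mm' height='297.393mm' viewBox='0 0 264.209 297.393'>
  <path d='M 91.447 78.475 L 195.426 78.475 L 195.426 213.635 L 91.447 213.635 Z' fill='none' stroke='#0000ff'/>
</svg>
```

viewBox `0 0 264.209 297.393` with mm width/height → 1 unit = 1 mm. Flip: y_m = 297.393 − y_svg.

**Shape 1** — `<path>` rectangle, stroke `#0000ff` → engrave (S409, F3023). Machine vertices: (91.447,218.918) → (195.426,218.918) → (195.426,83.758) → (91.447,83.758) → (91.447,218.918). Closed: final G1 returns to the first vertex.

G21
G90
G0 X91.447 Y218.918
M3 S409
G01 X195.426 Y218.918 F3023
G01 X195.426 Y83.758
G01 X91.447 Y83.758
G01 X91.447 Y218.918
M5
G0 X0.000 Y0.000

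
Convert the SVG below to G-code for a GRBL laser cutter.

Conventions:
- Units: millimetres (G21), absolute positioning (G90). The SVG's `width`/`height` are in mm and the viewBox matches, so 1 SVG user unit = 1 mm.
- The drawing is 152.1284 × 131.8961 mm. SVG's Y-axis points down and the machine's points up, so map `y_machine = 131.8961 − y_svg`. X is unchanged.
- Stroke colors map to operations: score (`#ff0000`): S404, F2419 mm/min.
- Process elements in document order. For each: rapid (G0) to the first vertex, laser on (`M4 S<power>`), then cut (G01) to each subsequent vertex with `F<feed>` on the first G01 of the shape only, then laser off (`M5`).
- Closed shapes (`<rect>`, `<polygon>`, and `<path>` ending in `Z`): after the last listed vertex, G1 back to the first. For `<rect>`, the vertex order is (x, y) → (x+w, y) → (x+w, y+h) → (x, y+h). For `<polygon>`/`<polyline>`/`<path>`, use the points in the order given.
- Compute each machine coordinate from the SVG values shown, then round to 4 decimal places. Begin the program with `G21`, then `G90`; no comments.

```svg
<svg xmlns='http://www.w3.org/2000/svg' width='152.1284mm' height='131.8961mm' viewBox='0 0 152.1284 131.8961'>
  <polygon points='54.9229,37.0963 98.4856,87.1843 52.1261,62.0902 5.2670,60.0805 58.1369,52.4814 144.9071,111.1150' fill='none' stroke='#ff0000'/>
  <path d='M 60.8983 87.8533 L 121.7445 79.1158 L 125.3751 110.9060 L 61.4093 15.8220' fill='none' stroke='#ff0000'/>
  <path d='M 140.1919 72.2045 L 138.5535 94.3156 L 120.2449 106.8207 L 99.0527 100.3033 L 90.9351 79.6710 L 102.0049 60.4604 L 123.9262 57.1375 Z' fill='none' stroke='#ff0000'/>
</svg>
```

1 u = 1 mm; y_m = 131.8961 − y.

[1] `<polygon>` closed polygon, #ff0000→score S404 F2419: (54.9229,94.7998) → (98.4856,44.7118) → (52.1261,69.8059) → (5.2670,71.8156) → (58.1369,79.4147) → (144.9071,20.7811) → (54.9229,94.7998) (closed)

[2] `<path>` open polyline, #ff0000→score S404 F2419: (60.8983,44.0428) → (121.7445,52.7803) → (125.3751,20.9901) → (61.4093,116.0741)

[3] `<path>` regular polygon, #ff0000→score S404 F2419: (140.1919,59.6916) → (138.5535,37.5805) → (120.2449,25.0754) → (99.0527,31.5928) → (90.9351,52.2251) → (102.0049,71.4357) → (123.9262,74.7586) → (140.1919,59.6916) (closed)

G21
G90
G0 X54.9229 Y94.7998
M4 S404
G01 X98.4856 Y44.7118 F2419
G01 X52.1261 Y69.8059
G01 X5.2670 Y71.8156
G01 X58.1369 Y79.4147
G01 X144.9071 Y20.7811
G01 X54.9229 Y94.7998
M5
G0 X60.8983 Y44.0428
M4 S404
G01 X121.7445 Y52.7803 F2419
G01 X125.3751 Y20.9901
G01 X61.4093 Y116.0741
M5
G0 X140.1919 Y59.6916
M4 S404
G01 X138.5535 Y37.5805 F2419
G01 X120.2449 Y25.0754
G01 X99.0527 Y31.5928
G01 X90.9351 Y52.2251
G01 X102.0049 Y71.4357
G01 X123.9262 Y74.7586
G01 X140.1919 Y59.6916
M5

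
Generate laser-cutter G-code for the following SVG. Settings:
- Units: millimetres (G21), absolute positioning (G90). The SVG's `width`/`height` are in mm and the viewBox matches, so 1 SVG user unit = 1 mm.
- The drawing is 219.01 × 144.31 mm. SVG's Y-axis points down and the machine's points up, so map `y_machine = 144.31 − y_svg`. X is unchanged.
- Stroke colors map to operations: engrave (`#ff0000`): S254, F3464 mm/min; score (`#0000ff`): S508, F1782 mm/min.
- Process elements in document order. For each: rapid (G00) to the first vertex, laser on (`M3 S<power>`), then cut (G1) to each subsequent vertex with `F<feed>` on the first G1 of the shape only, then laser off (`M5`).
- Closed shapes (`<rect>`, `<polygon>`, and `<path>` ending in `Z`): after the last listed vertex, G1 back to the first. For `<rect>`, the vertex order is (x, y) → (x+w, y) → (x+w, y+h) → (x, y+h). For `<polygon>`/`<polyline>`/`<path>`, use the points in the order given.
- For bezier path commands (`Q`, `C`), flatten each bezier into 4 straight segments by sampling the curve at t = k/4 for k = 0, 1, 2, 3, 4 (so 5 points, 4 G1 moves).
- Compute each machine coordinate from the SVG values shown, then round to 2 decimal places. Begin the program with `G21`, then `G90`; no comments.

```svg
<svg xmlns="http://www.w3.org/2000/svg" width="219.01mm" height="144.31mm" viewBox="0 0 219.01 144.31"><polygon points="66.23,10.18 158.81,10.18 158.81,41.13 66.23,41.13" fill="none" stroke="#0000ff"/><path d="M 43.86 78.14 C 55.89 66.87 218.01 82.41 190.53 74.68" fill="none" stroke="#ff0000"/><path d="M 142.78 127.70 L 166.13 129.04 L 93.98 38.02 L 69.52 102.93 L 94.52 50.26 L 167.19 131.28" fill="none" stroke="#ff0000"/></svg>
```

G21
G90
G00 X66.23 Y134.13
M3 S508
G1 X158.81 Y134.13 F1782
G1 X158.81 Y103.18
G1 X66.23 Y103.18
G1 X66.23 Y134.13
M5
G00 X43.86 Y66.17
M3 S254
G1 X75.72 Y70.38 F3464
G1 X132.01 Y69.23
G1 X180.90 Y67.41
G1 X190.53 Y69.63
M5
G00 X142.78 Y16.61
M3 S254
G1 X166.13 Y15.27 F3464
G1 X93.98 Y106.29
G1 X69.52 Y41.38
G1 X94.52 Y94.05
G1 X167.19 Y13.03
M5

1 u = 1 mm; y_m = 144.31 − y.

[1] `<polygon>` rectangle, #0000ff→score S508 F1782: (66.23,134.13) → (158.81,134.13) → (158.81,103.18) → (66.23,103.18) → (66.23,134.13) (closed)

[2] `<path>` cubic bezier, #ff0000→engrave S254 F3464: (43.86,66.17) → (75.72,70.38) → (132.01,69.23) → (180.90,67.41) → (190.53,69.63)

[3] `<path>` open polyline, #ff0000→engrave S254 F3464: (142.78,16.61) → (166.13,15.27) → (93.98,106.29) → (69.52,41.38) → (94.52,94.05) → (167.19,13.03)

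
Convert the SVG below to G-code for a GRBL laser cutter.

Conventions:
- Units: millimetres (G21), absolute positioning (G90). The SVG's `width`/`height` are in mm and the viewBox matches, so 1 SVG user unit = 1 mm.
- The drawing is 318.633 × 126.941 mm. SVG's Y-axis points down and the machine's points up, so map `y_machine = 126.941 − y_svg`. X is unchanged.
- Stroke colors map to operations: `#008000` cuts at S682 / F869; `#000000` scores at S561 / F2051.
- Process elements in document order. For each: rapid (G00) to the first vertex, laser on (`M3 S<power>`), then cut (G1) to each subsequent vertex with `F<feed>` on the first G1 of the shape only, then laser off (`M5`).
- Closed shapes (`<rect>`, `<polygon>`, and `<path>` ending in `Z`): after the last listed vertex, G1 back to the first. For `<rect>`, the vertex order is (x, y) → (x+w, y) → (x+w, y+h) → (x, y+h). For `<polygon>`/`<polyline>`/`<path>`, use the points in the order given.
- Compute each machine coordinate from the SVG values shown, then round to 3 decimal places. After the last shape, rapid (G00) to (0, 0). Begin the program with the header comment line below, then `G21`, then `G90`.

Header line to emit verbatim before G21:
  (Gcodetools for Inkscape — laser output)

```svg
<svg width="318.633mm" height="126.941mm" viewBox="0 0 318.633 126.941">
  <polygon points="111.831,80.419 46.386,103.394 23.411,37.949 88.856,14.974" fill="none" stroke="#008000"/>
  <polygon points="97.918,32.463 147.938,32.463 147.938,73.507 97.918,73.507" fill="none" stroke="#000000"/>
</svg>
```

Since the viewBox matches the mm dimensions, user units are millimetres directly. The only transform is the Y-flip y_m = 126.941 − y_svg.

Shape 1 is a regular polygon drawn with `<polygon>`. Its stroke #008000 means cut at S682, F869. After flipping Y the toolpath is (111.831,46.522) → (46.386,23.547) → (23.411,88.992) → (88.856,111.967) → (111.831,46.522), returning to the start.

Shape 2 is a rectangle drawn with `<polygon>`. Its stroke #000000 means score at S561, F2051. After flipping Y the toolpath is (97.918,94.478) → (147.938,94.478) → (147.938,53.434) → (97.918,53.434) → (97.918,94.478), returning to the start.

(Gcodetools for Inkscape — laser output)
G21
G90
G00 X111.831 Y46.522
M3 S682
G1 X46.386 Y23.547 F869
G1 X23.411 Y88.992
G1 X88.856 Y111.967
G1 X111.831 Y46.522
M5
G00 X97.918 Y94.478
M3 S561
G1 X147.938 Y94.478 F2051
G1 X147.938 Y53.434
G1 X97.918 Y53.434
G1 X97.918 Y94.478
M5
G00 X0.000 Y0.000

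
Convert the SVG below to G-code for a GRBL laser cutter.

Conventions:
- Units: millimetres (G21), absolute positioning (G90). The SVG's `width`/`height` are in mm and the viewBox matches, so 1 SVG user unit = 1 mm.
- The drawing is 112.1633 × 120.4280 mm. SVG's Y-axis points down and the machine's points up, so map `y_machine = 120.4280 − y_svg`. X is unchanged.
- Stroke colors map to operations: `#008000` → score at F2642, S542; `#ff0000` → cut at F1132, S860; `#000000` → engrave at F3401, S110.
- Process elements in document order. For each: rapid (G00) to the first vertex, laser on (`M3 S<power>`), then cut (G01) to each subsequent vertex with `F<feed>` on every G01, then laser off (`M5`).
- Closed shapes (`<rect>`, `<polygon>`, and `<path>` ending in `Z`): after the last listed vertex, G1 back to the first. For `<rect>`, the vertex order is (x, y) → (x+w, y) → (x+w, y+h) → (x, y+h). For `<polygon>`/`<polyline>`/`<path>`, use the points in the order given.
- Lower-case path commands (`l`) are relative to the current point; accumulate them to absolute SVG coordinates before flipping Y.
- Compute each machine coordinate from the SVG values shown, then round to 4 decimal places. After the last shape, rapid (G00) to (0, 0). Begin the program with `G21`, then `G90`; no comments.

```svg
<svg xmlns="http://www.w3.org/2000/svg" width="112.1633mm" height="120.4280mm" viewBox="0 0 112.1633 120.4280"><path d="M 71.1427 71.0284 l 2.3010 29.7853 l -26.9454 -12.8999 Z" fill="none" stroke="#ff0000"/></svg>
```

viewBox `0 0 112.1633 120.4280` with mm width/height → 1 unit = 1 mm. Flip: y_m = 120.4280 − y_svg.

**Shape 1** — `<path>` regular polygon, stroke `#ff0000` → cut (S860, F1132). Machine vertices: (71.1427,49.3996) → (73.4437,19.6143) → (46.4983,32.5142) → (71.1427,49.3996). Closed: final G1 returns to the first vertex.

G21
G90
G00 X71.1427 Y49.3996
M3 S860
G01 X73.4437 Y19.6143 F1132
G01 X46.4983 Y32.5142 F1132
G01 X71.1427 Y49.3996 F1132
M5
G00 X0.0000 Y0.0000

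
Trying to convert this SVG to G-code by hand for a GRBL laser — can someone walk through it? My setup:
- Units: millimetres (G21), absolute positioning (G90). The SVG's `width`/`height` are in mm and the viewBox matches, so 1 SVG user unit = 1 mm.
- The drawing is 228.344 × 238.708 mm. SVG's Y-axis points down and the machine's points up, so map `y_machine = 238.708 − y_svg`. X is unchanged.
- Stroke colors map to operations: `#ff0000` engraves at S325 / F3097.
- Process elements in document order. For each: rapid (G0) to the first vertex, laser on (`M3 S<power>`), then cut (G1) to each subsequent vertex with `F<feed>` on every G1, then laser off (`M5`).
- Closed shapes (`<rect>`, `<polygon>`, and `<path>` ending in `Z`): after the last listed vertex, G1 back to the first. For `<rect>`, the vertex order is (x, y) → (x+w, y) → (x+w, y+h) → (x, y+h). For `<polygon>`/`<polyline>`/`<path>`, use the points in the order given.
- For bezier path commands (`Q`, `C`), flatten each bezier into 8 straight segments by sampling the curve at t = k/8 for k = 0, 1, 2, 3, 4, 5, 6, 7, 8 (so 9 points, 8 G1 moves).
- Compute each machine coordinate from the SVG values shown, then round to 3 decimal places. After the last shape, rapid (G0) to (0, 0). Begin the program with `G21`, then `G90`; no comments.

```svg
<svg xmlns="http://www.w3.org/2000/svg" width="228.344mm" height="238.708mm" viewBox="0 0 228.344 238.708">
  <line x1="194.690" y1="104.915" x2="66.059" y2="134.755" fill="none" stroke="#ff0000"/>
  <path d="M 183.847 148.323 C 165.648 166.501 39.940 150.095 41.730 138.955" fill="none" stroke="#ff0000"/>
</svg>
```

G21
G90
G0 X194.690 Y133.793
M3 S325
G1 X66.059 Y103.953 F3097
M5
G0 X183.847 Y90.385
M3 S325
G1 X172.442 Y85.112 F3097
G1 X153.712 Y82.613 F3097
G1 X130.411 Y82.423 F3097
G1 X105.293 Y84.075 F3097
G1 X81.112 Y87.100 F3097
G1 X60.621 Y91.033 F3097
G1 X46.576 Y95.406 F3097
G1 X41.730 Y99.753 F3097
M5
G0 X0.000 Y0.000

1 u = 1 mm; y_m = 238.708 − y.

[1] `<line>` line segment, #ff0000→engrave S325 F3097: (194.690,133.793) → (66.059,103.953)

[2] `<path>` cubic bezier, #ff0000→engrave S325 F3097: (183.847,90.385) → (172.442,85.112) → (153.712,82.613) → (130.411,82.423) → (105.293,84.075) → (81.112,87.100) → (60.621,91.033) → (46.576,95.406) → (41.730,99.753)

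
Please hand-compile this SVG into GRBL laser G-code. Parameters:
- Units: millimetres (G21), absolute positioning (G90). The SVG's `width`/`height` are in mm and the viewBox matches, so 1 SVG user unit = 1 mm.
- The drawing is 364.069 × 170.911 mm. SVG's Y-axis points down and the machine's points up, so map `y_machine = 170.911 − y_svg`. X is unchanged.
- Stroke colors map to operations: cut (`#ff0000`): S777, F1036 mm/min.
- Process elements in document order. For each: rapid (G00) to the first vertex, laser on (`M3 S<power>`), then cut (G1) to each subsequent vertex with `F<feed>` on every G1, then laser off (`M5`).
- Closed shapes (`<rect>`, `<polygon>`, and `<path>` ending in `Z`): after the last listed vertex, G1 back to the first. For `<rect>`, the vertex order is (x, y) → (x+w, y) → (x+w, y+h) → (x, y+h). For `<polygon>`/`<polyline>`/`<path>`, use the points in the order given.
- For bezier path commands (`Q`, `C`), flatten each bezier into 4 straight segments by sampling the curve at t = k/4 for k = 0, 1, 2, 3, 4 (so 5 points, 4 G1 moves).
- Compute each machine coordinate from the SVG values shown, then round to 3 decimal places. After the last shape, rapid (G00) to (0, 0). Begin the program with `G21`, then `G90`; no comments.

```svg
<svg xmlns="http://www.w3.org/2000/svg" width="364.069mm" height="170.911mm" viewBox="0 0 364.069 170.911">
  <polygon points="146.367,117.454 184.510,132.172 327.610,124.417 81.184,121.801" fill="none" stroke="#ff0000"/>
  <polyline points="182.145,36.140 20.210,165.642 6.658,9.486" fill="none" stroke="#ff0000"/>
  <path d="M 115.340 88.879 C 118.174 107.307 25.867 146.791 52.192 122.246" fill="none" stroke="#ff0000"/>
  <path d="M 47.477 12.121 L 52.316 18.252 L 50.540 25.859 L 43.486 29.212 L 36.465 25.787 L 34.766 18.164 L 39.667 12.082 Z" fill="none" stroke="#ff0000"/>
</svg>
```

G21
G90
G00 X146.367 Y53.457
M3 S777
G1 X184.510 Y38.739 F1036
G1 X327.610 Y46.494 F1036
G1 X81.184 Y49.110 F1036
G1 X146.367 Y53.457 F1036
M5
G00 X182.145 Y134.771
M3 S777
G1 X20.210 Y5.269 F1036
G1 X6.658 Y161.425 F1036
M5
G00 X115.340 Y82.032
M3 S777
G1 X102.967 Y65.592 F1036
G1 X74.957 Y49.234 F1036
G1 X51.352 Y40.932 F1036
G1 X52.192 Y48.665 F1036
M5
G00 X47.477 Y158.790
M3 S777
G1 X52.316 Y152.659 F1036
G1 X50.540 Y145.052 F1036
G1 X43.486 Y141.699 F1036
G1 X36.465 Y145.124 F1036
G1 X34.766 Y152.747 F1036
G1 X39.667 Y158.829 F1036
G1 X47.477 Y158.790 F1036
M5
G00 X0.000 Y0.000

Since the viewBox matches the mm dimensions, user units are millimetres directly. The only transform is the Y-flip y_m = 170.911 − y_svg.

Shape 1 is a closed polygon drawn with `<polygon>`. Its stroke #ff0000 means cut at S777, F1036. After flipping Y the toolpath is (146.367,53.457) → (184.510,38.739) → (327.610,46.494) → (81.184,49.110) → (146.367,53.457), returning to the start.

Shape 2 is a open polyline drawn with `<polyline>`. Its stroke #ff0000 means cut at S777, F1036. After flipping Y the toolpath is (182.145,134.771) → (20.210,5.269) → (6.658,161.425).

Shape 3 is a cubic bezier drawn with `<path>`. Its stroke #ff0000 means cut at S777, F1036. After flipping Y the toolpath is (115.340,82.032) → (102.967,65.592) → (74.957,49.234) → (51.352,40.932) → (52.192,48.665).

Shape 4 is a regular polygon drawn with `<path>`. Its stroke #ff0000 means cut at S777, F1036. After flipping Y the toolpath is (47.477,158.790) → (52.316,152.659) → (50.540,145.052) → (43.486,141.699) → (36.465,145.124) → (34.766,152.747) → (39.667,158.829) → (47.477,158.790), returning to the start.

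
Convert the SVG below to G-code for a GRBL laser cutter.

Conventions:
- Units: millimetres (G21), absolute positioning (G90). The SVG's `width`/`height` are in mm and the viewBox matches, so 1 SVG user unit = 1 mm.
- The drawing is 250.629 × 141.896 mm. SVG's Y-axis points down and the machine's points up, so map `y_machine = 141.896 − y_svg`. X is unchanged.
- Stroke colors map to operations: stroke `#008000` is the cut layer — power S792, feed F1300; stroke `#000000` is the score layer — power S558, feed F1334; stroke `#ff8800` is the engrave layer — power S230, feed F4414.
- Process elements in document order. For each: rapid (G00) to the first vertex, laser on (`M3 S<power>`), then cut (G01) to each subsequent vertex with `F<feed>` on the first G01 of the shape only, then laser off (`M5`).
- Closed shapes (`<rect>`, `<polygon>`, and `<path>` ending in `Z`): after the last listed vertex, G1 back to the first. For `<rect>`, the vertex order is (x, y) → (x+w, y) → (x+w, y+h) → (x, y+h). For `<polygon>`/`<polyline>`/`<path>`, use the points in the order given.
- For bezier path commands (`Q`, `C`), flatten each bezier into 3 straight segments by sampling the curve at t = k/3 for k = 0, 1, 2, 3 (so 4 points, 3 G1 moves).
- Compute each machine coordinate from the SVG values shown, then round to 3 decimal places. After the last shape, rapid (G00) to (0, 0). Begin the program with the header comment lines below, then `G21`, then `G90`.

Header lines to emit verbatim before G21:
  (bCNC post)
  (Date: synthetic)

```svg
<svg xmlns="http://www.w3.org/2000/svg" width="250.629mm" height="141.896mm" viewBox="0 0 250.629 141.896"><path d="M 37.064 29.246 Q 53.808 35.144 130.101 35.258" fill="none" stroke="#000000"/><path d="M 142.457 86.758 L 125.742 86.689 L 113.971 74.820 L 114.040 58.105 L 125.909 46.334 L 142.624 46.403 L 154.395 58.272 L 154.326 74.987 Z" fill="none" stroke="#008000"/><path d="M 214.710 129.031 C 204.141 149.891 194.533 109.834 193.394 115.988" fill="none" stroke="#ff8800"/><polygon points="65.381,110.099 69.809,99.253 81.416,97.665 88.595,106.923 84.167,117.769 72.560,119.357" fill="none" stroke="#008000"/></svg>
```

Since the viewBox matches the mm dimensions, user units are millimetres directly. The only transform is the Y-flip y_m = 141.896 − y_svg.

Shape 1 is a quadratic bezier drawn with `<path>`. Its stroke #000000 means score at S558, F1334. After flipping Y the toolpath is (37.064,112.650) → (54.843,109.361) → (85.856,107.357) → (130.101,106.638).

Shape 2 is a regular polygon drawn with `<path>`. Its stroke #008000 means cut at S792, F1300. After flipping Y the toolpath is (142.457,55.138) → (125.742,55.207) → (113.971,67.076) → (114.040,83.791) → (125.909,95.562) → (142.624,95.493) → (154.395,83.624) → (154.326,66.909) → (142.457,55.138), returning to the start.

Shape 3 is a cubic bezier drawn with `<path>`. Its stroke #ff8800 means engrave at S230, F4414. After flipping Y the toolpath is (214.710,12.865) → (204.739,8.343) → (197.078,20.626) → (193.394,25.908).

Shape 4 is a regular polygon drawn with `<polygon>`. Its stroke #008000 means cut at S792, F1300. After flipping Y the toolpath is (65.381,31.797) → (69.809,42.643) → (81.416,44.231) → (88.595,34.973) → (84.167,24.127) → (72.560,22.539) → (65.381,31.797), returning to the start.

(bCNC post)
(Date: synthetic)
G21
G90
G00 X37.064 Y112.650
M3 S558
G01 X54.843 Y109.361 F1334
G01 X85.856 Y107.357
G01 X130.101 Y106.638
M5
G00 X142.457 Y55.138
M3 S792
G01 X125.742 Y55.207 F1300
G01 X113.971 Y67.076
G01 X114.040 Y83.791
G01 X125.909 Y95.562
G01 X142.624 Y95.493
G01 X154.395 Y83.624
G01 X154.326 Y66.909
G01 X142.457 Y55.138
M5
G00 X214.710 Y12.865
M3 S230
G01 X204.739 Y8.343 F4414
G01 X197.078 Y20.626
G01 X193.394 Y25.908
M5
G00 X65.381 Y31.797
M3 S792
G01 X69.809 Y42.643 F1300
G01 X81.416 Y44.231
G01 X88.595 Y34.973
G01 X84.167 Y24.127
G01 X72.560 Y22.539
G01 X65.381 Y31.797
M5
G00 X0.000 Y0.000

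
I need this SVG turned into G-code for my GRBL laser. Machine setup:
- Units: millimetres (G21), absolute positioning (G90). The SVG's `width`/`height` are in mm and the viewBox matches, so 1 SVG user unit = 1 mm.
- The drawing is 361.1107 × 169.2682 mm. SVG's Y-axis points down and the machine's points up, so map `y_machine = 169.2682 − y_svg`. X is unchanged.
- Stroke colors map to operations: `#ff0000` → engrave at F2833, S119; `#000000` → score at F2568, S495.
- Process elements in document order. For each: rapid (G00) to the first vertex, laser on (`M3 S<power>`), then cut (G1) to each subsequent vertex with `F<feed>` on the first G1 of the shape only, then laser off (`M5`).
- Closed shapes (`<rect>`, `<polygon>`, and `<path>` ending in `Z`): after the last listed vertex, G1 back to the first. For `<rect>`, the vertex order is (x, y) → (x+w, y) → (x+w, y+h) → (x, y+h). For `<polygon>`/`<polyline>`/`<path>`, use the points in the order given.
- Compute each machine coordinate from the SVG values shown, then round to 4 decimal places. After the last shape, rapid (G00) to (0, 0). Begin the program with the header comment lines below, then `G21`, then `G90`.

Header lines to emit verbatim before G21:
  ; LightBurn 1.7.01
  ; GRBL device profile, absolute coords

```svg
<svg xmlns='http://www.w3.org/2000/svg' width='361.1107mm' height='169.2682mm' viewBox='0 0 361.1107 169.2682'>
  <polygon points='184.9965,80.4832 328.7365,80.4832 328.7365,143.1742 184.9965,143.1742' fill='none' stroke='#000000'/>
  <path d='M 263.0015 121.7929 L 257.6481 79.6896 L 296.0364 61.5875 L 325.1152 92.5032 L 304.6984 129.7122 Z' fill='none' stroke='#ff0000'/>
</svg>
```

; LightBurn 1.7.01
; GRBL device profile, absolute coords
G21
G90
G00 X184.9965 Y88.7850
M3 S495
G1 X328.7365 Y88.7850 F2568
G1 X328.7365 Y26.0940
G1 X184.9965 Y26.0940
G1 X184.9965 Y88.7850
M5
G00 X263.0015 Y47.4753
M3 S119
G1 X257.6481 Y89.5786 F2833
G1 X296.0364 Y107.6807
G1 X325.1152 Y76.7650
G1 X304.6984 Y39.5560
G1 X263.0015 Y47.4753
M5
G00 X0.0000 Y0.0000

1 u = 1 mm; y_m = 169.2682 − y.

[1] `<polygon>` rectangle, #000000→score S495 F2568: (184.9965,88.7850) → (328.7365,88.7850) → (328.7365,26.0940) → (184.9965,26.0940) → (184.9965,88.7850) (closed)

[2] `<path>` regular polygon, #ff0000→engrave S119 F2833: (263.0015,47.4753) → (257.6481,89.5786) → (296.0364,107.6807) → (325.1152,76.7650) → (304.6984,39.5560) → (263.0015,47.4753) (closed)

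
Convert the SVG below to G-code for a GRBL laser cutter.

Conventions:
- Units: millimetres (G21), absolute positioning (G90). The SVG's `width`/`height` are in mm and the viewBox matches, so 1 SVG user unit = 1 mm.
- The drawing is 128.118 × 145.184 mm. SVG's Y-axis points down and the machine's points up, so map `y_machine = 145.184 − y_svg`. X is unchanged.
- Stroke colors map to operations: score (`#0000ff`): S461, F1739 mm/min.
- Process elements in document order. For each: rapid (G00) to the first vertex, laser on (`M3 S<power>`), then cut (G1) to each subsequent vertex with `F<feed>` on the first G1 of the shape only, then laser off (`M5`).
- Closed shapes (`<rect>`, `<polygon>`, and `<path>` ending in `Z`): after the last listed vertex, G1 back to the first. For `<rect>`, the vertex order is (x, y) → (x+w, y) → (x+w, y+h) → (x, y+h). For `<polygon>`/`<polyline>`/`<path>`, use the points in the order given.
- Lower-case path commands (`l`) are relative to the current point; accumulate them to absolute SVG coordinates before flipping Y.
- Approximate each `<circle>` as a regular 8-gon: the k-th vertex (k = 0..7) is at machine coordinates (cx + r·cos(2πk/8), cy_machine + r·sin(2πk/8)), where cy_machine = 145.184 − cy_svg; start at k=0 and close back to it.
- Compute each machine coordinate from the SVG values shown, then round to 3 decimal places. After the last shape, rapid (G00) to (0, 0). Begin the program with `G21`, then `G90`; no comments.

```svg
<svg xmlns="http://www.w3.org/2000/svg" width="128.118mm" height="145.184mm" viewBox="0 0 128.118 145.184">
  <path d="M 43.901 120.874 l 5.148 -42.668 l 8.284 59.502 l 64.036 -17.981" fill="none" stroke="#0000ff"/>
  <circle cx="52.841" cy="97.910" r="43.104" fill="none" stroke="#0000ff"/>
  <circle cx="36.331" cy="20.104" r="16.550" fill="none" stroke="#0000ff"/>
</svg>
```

G21
G90
G00 X43.901 Y24.310
M3 S461
G1 X49.049 Y66.978 F1739
G1 X57.333 Y7.476
G1 X121.369 Y25.457
M5
G00 X95.945 Y47.274
M3 S461
G1 X83.320 Y77.753 F1739
G1 X52.841 Y90.378
G1 X22.362 Y77.753
G1 X9.737 Y47.274
G1 X22.362 Y16.795
G1 X52.841 Y4.170
G1 X83.320 Y16.795
G1 X95.945 Y47.274
M5
G00 X52.881 Y125.080
M3 S461
G1 X48.034 Y136.783 F1739
G1 X36.331 Y141.630
G1 X24.628 Y136.783
G1 X19.781 Y125.080
G1 X24.628 Y113.377
G1 X36.331 Y108.530
G1 X48.034 Y113.377
G1 X52.881 Y125.080
M5
G00 X0.000 Y0.000

viewBox `0 0 128.118 145.184` with mm width/height → 1 unit = 1 mm. Flip: y_m = 145.184 − y_svg.

**Shape 1** — `<path>` open polyline, stroke `#0000ff` → score (S461, F1739). Machine vertices: (43.901,24.310) → (49.049,66.978) → (57.333,7.476) → (121.369,25.457). Open path.

**Shape 2** — `<circle>` circle, stroke `#0000ff` → score (S461, F1739). Machine vertices: (95.945,47.274) → (83.320,77.753) → (52.841,90.378) → (22.362,77.753) → (9.737,47.274) → (22.362,16.795) → (52.841,4.170) → (83.320,16.795) → (95.945,47.274). Closed: final G1 returns to the first vertex.

**Shape 3** — `<circle>` circle, stroke `#0000ff` → score (S461, F1739). Machine vertices: (52.881,125.080) → (48.034,136.783) → (36.331,141.630) → (24.628,136.783) → (19.781,125.080) → (24.628,113.377) → (36.331,108.530) → (48.034,113.377) → (52.881,125.080). Closed: final G1 returns to the first vertex.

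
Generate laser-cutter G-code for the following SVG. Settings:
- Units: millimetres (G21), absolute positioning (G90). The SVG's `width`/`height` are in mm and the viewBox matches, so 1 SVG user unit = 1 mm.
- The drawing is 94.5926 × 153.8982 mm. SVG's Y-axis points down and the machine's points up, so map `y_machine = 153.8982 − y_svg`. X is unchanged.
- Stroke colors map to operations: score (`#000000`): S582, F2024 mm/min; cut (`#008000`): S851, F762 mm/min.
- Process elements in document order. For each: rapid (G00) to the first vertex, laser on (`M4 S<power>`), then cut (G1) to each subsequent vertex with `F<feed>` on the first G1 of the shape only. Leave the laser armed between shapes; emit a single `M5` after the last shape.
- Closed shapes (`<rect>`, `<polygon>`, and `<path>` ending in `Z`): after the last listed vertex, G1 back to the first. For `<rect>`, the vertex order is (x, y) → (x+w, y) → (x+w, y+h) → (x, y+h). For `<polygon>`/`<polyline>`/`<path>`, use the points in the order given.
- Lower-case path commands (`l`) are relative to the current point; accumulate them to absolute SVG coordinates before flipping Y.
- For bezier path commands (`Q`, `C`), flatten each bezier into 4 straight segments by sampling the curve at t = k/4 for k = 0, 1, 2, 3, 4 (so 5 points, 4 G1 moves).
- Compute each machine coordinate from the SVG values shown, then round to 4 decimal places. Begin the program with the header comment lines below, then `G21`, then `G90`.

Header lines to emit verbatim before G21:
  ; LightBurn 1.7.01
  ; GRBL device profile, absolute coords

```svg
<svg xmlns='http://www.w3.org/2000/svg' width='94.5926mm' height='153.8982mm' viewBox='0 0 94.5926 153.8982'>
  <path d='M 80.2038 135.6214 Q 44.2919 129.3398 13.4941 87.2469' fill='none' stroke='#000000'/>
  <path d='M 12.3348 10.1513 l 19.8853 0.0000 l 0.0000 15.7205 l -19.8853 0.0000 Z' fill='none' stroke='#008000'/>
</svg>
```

Since the viewBox matches the mm dimensions, user units are millimetres directly. The only transform is the Y-flip y_m = 153.8982 − y_svg.

Shape 1 is a quadratic bezier drawn with `<path>`. Its stroke #000000 means score at S582, F2024. After flipping Y the toolpath is (80.2038,18.2768) → (62.5675,23.6558) → (45.5704,33.5112) → (29.2126,47.8431) → (13.4941,66.6513).

Shape 2 is a rectangle drawn with `<path>`. Its stroke #008000 means cut at S851, F762. After flipping Y the toolpath is (12.3348,143.7469) → (32.2201,143.7469) → (32.2201,128.0264) → (12.3348,128.0264) → (12.3348,143.7469), returning to the start.

; LightBurn 1.7.01
; GRBL device profile, absolute coords
G21
G90
G00 X80.2038 Y18.2768
M4 S582
G1 X62.5675 Y23.6558 F2024
G1 X45.5704 Y33.5112
G1 X29.2126 Y47.8431
G1 X13.4941 Y66.6513
G00 X12.3348 Y143.7469
M4 S851
G1 X32.2201 Y143.7469 F762
G1 X32.2201 Y128.0264
G1 X12.3348 Y128.0264
G1 X12.3348 Y143.7469
M5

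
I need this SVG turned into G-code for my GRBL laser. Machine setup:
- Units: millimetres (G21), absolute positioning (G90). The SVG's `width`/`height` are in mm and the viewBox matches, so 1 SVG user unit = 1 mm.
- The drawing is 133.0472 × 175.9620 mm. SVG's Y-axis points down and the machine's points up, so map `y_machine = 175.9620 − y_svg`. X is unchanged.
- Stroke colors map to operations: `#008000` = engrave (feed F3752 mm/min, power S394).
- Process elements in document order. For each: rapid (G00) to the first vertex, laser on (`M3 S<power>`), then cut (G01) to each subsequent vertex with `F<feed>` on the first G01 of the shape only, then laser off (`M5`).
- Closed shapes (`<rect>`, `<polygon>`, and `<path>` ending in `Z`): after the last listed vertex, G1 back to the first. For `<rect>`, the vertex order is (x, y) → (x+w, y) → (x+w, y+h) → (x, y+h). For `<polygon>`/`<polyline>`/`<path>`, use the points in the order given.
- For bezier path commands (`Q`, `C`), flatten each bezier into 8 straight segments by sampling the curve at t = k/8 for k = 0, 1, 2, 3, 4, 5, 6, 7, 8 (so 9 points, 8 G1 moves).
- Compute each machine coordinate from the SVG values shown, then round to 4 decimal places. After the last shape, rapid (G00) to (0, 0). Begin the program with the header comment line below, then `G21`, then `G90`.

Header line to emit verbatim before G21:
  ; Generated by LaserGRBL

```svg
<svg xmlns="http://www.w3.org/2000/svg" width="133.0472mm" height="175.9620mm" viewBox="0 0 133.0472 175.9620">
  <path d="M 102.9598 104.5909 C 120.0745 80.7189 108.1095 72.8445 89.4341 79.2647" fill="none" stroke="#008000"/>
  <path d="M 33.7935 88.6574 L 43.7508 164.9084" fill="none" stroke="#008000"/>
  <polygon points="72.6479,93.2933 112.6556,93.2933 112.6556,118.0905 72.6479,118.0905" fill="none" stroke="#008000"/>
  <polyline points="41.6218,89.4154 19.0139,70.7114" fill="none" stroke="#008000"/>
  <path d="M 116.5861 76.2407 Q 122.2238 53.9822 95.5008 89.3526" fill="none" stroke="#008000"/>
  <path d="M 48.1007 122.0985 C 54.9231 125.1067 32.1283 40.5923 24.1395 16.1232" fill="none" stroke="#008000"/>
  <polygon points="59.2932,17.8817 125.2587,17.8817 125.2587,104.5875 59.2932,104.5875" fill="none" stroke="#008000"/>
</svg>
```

1 u = 1 mm; y_m = 175.9620 − y.

[1] `<path>` cubic bezier, #008000→engrave S394 F3752: (102.9598,71.3711) → (108.0584,79.5765) → (110.6929,86.3022) → (111.1255,91.5679) → (109.6182,95.3938) → (106.4333,97.7997) → (101.8329,98.8056) → (96.0791,98.4315) → (89.4341,96.6973)

[2] `<path>` line segment, #008000→engrave S394 F3752: (33.7935,87.3046) → (43.7508,11.0536)

[3] `<polygon>` rectangle, #008000→engrave S394 F3752: (72.6479,82.6687) → (112.6556,82.6687) → (112.6556,57.8715) → (72.6479,57.8715) → (72.6479,82.6687) (closed)

[4] `<polyline>` line segment, #008000→engrave S394 F3752: (41.6218,86.5466) → (19.0139,105.2506)

[5] `<path>` quadratic bezier, #008000→engrave S394 F3752: (116.5861,99.7213) → (117.4899,104.3855) → (117.3824,107.2487) → (116.2637,108.3111) → (114.1336,107.5726) → (110.9923,105.0331) → (106.8398,100.6928) → (101.6759,94.5515) → (95.5008,86.6094)

[6] `<path>` cubic bezier, #008000→engrave S394 F3752: (48.1007,53.8635) → (49.3576,56.5498) → (48.3584,65.7121) → (45.6238,79.6210) → (41.6743,96.5472) → (37.0306,114.7614) → (32.2131,132.5342) → (27.7426,148.1365) → (24.1395,159.8388)

[7] `<polygon>` rectangle, #008000→engrave S394 F3752: (59.2932,158.0803) → (125.2587,158.0803) → (125.2587,71.3745) → (59.2932,71.3745) → (59.2932,158.0803) (closed)

; Generated by LaserGRBL
G21
G90
G00 X102.9598 Y71.3711
M3 S394
G01 X108.0584 Y79.5765 F3752
G01 X110.6929 Y86.3022
G01 X111.1255 Y91.5679
G01 X109.6182 Y95.3938
G01 X106.4333 Y97.7997
G01 X101.8329 Y98.8056
G01 X96.0791 Y98.4315
G01 X89.4341 Y96.6973
M5
G00 X33.7935 Y87.3046
M3 S394
G01 X43.7508 Y11.0536 F3752
M5
G00 X72.6479 Y82.6687
M3 S394
G01 X112.6556 Y82.6687 F3752
G01 X112.6556 Y57.8715
G01 X72.6479 Y57.8715
G01 X72.6479 Y82.6687
M5
G00 X41.6218 Y86.5466
M3 S394
G01 X19.0139 Y105.2506 F3752
M5
G00 X116.5861 Y99.7213
M3 S394
G01 X117.4899 Y104.3855 F3752
G01 X117.3824 Y107.2487
G01 X116.2637 Y108.3111
G01 X114.1336 Y107.5726
G01 X110.9923 Y105.0331
G01 X106.8398 Y100.6928
G01 X101.6759 Y94.5515
G01 X95.5008 Y86.6094
M5
G00 X48.1007 Y53.8635
M3 S394
G01 X49.3576 Y56.5498 F3752
G01 X48.3584 Y65.7121
G01 X45.6238 Y79.6210
G01 X41.6743 Y96.5472
G01 X37.0306 Y114.7614
G01 X32.2131 Y132.5342
G01 X27.7426 Y148.1365
G01 X24.1395 Y159.8388
M5
G00 X59.2932 Y158.0803
M3 S394
G01 X125.2587 Y158.0803 F3752
G01 X125.2587 Y71.3745
G01 X59.2932 Y71.3745
G01 X59.2932 Y158.0803
M5
G00 X0.0000 Y0.0000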